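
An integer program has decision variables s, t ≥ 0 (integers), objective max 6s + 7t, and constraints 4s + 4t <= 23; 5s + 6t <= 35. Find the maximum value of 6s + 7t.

35

Relaxing integrality, the LP optimum is 40.25 at (s,t) = (0, 5.75), which is not an integer point.
(s,t)=(0,5): 4·0+4·5=20≤23, 5·0+6·5=30≤35, objective 35.
(s,t)=(1,4): 4·1+4·4=20≤23, 5·1+6·4=29≤35, objective 34.
(s,t)=(0,4): 4·0+4·4=16≤23, 5·0+6·4=24≤35, objective 28.
Maximum is 35 at (s,t)=(0,5).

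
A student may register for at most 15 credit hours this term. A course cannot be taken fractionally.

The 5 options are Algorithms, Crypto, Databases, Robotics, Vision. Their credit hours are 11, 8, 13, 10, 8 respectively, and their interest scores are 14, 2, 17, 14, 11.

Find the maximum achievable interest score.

17

Take Databases: credit hours 13 ≤ 15, interest score 17.
No other feasible combination does better.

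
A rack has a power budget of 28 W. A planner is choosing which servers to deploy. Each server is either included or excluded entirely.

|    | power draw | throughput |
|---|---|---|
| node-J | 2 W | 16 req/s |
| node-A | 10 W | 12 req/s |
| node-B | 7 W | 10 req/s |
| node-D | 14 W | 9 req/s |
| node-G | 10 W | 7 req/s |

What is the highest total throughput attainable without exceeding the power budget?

38

Take node-J, node-A, and node-B: power draw 2 + 10 + 7 = 19 ≤ 28, throughput 16 + 12 + 10 = 38.
No other feasible combination does better.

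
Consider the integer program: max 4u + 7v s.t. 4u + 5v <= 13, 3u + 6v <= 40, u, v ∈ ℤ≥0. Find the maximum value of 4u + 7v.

15

Relaxing integrality, the LP optimum is 18.20 at (u,v) = (0, 2.6), which is not an integer point.
(u,v)=(2,1): 4·2+5·1=13≤13, 3·2+6·1=12≤40, objective 15.
(u,v)=(0,2): 4·0+5·2=10≤13, 3·0+6·2=12≤40, objective 14.
No feasible integer point exceeds 15.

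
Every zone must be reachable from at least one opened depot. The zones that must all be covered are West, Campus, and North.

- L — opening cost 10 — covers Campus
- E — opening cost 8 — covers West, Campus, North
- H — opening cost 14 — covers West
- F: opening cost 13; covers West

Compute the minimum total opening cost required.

E alone covers West, Campus, North — every zone.
Total opening cost: 8.
No cover costs less than 8.

8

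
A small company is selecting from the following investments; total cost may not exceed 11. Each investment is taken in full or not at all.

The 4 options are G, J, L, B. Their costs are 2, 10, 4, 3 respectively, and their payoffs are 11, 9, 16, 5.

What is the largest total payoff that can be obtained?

32

Allowing fractional choices, the relaxed optimum would be about 33.8, but investments are indivisible.
G + L: cost 2 + 4 = 6 ≤ 11, payoff 11 + 16 = 27.
G + L + B: cost 2 + 4 + 3 = 9 ≤ 11, payoff 11 + 16 + 5 = 32.
Best is G, L, and B with total payoff 32.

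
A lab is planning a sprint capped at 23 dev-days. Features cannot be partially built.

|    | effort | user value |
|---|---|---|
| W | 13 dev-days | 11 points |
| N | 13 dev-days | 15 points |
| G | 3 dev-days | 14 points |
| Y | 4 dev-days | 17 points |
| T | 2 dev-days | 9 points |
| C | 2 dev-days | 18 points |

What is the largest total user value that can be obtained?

64

Take N, G, Y, and C: effort 13 + 3 + 4 + 2 = 22 ≤ 23, user value 15 + 14 + 17 + 18 = 64.
No other feasible combination does better.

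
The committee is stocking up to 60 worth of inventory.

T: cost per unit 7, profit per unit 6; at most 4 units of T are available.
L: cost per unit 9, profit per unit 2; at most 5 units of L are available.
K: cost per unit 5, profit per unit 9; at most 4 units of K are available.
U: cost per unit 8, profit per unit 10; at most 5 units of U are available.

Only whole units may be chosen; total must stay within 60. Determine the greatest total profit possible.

This is a bounded integer knapsack.
4×K and 5×U: cost 60 ≤ 60, profit 4·9 + 5·10 = 86.
1×T, 4×K, and 4×U: cost 59 ≤ 60, profit 1·6 + 4·9 + 4·10 = 82.
Best is 86.

86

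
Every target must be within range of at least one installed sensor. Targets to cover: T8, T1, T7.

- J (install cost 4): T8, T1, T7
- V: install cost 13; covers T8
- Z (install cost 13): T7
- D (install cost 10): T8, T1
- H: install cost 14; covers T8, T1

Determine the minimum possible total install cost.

J alone covers T8, T1, T7 — every target.
Total install cost: 4.
No cover costs less than 4.

4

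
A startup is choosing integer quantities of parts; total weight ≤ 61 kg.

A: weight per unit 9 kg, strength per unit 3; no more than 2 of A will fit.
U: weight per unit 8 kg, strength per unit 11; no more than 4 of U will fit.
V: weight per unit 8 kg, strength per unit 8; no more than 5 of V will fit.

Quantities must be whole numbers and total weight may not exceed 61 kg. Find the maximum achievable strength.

68

This is a bounded integer knapsack.
4×U and 3×V: weight 56 ≤ 61, strength 4·11 + 3·8 = 68.
3×U and 4×V: weight 56 ≤ 61, strength 3·11 + 4·8 = 65.
Best is 68.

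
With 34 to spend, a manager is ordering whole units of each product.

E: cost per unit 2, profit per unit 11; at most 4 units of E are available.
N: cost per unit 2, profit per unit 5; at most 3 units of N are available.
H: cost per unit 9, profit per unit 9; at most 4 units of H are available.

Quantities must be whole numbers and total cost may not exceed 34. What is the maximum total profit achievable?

77

Take 4×E, 3×N, and 2×H: cost 32 ≤ 34, profit 4·11 + 3·5 + 2·9 = 77.
E has the best ratio (11/2) and is taken to its limit of 4; remaining capacity is filled optimally with the others.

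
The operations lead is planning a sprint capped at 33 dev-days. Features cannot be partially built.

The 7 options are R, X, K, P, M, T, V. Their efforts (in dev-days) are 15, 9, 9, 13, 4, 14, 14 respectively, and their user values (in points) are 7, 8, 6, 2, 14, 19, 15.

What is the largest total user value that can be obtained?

48

Allowing fractional choices, the relaxed optimum would be about 48.9, but features are indivisible.
R + M + T: effort 15 + 4 + 14 = 33 ≤ 33, user value 7 + 14 + 19 = 40.
M + T + V: effort 4 + 14 + 14 = 32 ≤ 33, user value 14 + 19 + 15 = 48.
X + M + T: effort 9 + 4 + 14 = 27 ≤ 33, user value 8 + 14 + 19 = 41.
Best is M, T, and V with total user value 48.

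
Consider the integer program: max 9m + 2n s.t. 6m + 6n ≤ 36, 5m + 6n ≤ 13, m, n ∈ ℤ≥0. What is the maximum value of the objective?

(m,n)=(2,0): 6·2+6·0=12≤36, 5·2+6·0=10≤13, objective 18.
(m,n)=(1,1): 6·1+6·1=12≤36, 5·1+6·1=11≤13, objective 11.
(m,n)=(1,0): 6·1+6·0=6≤36, 5·1+6·0=5≤13, objective 9.
Maximum is 18 at (m,n)=(2,0).

18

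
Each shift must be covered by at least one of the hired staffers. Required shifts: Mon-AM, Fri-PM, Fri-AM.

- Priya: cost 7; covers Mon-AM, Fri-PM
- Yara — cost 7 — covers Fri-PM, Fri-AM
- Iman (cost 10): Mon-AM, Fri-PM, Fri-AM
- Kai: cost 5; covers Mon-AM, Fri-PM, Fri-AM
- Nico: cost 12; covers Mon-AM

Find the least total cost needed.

5

Kai alone covers Mon-AM, Fri-PM, Fri-AM — every shift.
Total cost: 5.
No cover costs less than 5.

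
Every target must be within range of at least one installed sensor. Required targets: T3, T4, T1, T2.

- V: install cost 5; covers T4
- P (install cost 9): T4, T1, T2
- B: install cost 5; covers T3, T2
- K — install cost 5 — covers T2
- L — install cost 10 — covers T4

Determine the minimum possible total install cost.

14

This is an integer covering problem.
Choose P and B: together they cover T3, T4, T1, T2 — every target.
Total install cost: 9 + 5 = 14.
No cover costs less than 14.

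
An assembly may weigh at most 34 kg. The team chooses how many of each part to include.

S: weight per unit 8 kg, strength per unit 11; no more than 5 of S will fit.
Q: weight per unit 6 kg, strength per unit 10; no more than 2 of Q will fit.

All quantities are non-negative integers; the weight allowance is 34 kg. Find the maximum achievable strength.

Q has the best ratio (10/6); taking only Q gives at most 2×10 = 20 (stopped by the supply cap of 2).
Mixing does better — 4×S: weight 32 ≤ 34, strength 4·11 = 44.

44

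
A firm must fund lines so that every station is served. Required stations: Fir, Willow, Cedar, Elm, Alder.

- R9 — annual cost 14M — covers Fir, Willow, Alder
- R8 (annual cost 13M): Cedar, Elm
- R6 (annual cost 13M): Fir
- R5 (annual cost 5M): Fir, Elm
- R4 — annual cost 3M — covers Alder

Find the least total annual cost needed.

27

The greedy cost-per-new-station heuristic would pick R5, R4, R8, and R9 for 35, but a cheaper cover exists.
Choose R9 and R8: together they cover Fir, Willow, Cedar, Elm, Alder — every station.
Total annual cost: 14 + 13 = 27.
No cover costs less than 27.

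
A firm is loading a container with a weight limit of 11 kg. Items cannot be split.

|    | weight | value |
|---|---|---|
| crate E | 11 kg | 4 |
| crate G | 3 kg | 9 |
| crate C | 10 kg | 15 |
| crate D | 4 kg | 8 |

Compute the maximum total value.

Treat it as a binary knapsack problem.
Allowing fractional choices, the relaxed optimum would be about 23.0, but items are indivisible.
crate G + crate D: weight 3 + 4 = 7 ≤ 11, value 9 + 8 = 17.
crate C: weight 10 ≤ 11, value 15.
crate G: weight 3 ≤ 11, value 9.
Best is crate G and crate D with total value 17.

17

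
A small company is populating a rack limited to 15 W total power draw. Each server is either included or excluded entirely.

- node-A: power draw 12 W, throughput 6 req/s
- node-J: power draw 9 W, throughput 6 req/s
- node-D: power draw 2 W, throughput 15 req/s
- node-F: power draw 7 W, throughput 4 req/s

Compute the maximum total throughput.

21

node-A + node-D: power draw 12 + 2 = 14 ≤ 15, throughput 6 + 15 = 21.
node-J + node-D: power draw 9 + 2 = 11 ≤ 15, throughput 6 + 15 = 21.
The maximum throughput is 21; one optimal choice is node-J and node-D.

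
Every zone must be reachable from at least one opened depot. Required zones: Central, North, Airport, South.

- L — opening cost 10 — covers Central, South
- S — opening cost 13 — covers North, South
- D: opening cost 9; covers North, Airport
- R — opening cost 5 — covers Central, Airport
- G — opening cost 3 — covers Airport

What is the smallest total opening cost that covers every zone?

18

Choose S and R: together they cover Central, North, Airport, South — every zone.
Total opening cost: 13 + 5 = 18.
No cover costs less than 18.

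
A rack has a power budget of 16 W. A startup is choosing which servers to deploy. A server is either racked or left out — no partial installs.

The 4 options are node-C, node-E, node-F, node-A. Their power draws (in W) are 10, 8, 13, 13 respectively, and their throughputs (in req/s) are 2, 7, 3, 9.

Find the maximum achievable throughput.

9

Allowing fractional choices, the relaxed optimum would be about 12.5, but servers are indivisible.
node-E: power draw 8 ≤ 16, throughput 7.
node-A: power draw 13 ≤ 16, throughput 9.
Best is node-A with total throughput 9.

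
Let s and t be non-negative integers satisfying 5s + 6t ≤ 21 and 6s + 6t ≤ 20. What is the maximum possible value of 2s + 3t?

(s,t)=(0,3) is feasible, giving 9.
(s,t)=(1,2) is feasible, giving 8.
Maximum is 9 at (s,t)=(0,3).

9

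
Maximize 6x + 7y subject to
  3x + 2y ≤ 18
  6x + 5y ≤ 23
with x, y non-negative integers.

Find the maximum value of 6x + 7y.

(x,y)=(0,4): 3·0+2·4=8≤18, 6·0+5·4=20≤23, objective 28.
(x,y)=(1,3): 3·1+2·3=9≤18, 6·1+5·3=21≤23, objective 27.
(x,y)=(0,3): 3·0+2·3=6≤18, 6·0+5·3=15≤23, objective 21.
No feasible integer point exceeds 28.

28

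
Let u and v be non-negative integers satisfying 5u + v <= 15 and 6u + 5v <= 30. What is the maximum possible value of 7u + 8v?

(u,v)=(0,6): 5·0+1·6=6≤15, 6·0+5·6=30≤30, objective 48.
(u,v)=(0,5): 5·0+1·5=5≤15, 6·0+5·5=25≤30, objective 40.
No feasible integer point exceeds 48.

48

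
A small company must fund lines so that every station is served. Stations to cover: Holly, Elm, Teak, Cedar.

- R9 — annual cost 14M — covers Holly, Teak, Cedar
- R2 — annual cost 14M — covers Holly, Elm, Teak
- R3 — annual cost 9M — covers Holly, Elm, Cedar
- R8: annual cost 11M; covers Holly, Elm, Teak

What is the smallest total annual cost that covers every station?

20

Choose R3 and R8: together they cover Holly, Elm, Teak, Cedar — every station.
Total annual cost: 9 + 11 = 20.
No cover costs less than 20.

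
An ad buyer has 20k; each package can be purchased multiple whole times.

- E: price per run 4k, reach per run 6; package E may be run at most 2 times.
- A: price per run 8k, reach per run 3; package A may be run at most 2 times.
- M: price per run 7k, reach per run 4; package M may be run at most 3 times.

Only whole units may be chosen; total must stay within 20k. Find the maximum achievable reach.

16

2×E and 1×M: price 15 ≤ 20, reach 2·6 + 1·4 = 16.
2×E and 1×A: price 16 ≤ 20, reach 2·6 + 1·3 = 15.
Best is 16.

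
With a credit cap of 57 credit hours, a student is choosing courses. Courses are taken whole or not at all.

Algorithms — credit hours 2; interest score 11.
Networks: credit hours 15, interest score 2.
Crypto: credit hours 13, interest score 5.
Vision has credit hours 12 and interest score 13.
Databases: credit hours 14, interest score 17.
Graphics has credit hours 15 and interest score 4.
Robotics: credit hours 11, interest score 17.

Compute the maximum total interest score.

Algorithms + Networks + Vision + Databases + Robotics: credit hours 2 + 15 + 12 + 14 + 11 = 54 ≤ 57, interest score 11 + 2 + 13 + 17 + 17 = 60.
Algorithms + Crypto + Vision + Databases + Robotics: credit hours 2 + 13 + 12 + 14 + 11 = 52 ≤ 57, interest score 11 + 5 + 13 + 17 + 17 = 63.
Algorithms + Vision + Databases + Graphics + Robotics: credit hours 2 + 12 + 14 + 15 + 11 = 54 ≤ 57, interest score 11 + 13 + 17 + 4 + 17 = 62.
Best is Algorithms, Crypto, Vision, Databases, and Robotics with total interest score 63.

63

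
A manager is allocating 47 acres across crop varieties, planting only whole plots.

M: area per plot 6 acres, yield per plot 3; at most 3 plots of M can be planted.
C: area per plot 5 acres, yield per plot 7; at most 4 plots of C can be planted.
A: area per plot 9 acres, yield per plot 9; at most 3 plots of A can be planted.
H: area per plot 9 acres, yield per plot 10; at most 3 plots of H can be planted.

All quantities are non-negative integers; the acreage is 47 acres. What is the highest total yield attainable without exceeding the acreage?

This is a bounded integer knapsack.
Take 4×C and 3×H: area 47 ≤ 47, yield 4·7 + 3·10 = 58.
C has the best ratio (7/5) and is taken to its limit of 4; remaining capacity is filled optimally with the others.

58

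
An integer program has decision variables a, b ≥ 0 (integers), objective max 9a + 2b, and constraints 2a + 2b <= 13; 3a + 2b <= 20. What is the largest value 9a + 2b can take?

54

(a,b)=(6,0): 2·6+2·0=12≤13, 3·6+2·0=18≤20, objective 54.
(a,b)=(5,1): 2·5+2·1=12≤13, 3·5+2·1=17≤20, objective 47.
(a,b)=(5,0): 2·5+2·0=10≤13, 3·5+2·0=15≤20, objective 45.
Maximum is 54 at (a,b)=(6,0).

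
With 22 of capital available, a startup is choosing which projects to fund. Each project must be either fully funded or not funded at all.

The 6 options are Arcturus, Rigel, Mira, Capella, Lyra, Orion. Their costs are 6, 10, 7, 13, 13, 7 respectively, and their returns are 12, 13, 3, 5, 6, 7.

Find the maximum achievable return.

Take Arcturus and Rigel: cost 6 + 10 = 16 ≤ 22, return 12 + 13 = 25.
No other feasible combination does better.

25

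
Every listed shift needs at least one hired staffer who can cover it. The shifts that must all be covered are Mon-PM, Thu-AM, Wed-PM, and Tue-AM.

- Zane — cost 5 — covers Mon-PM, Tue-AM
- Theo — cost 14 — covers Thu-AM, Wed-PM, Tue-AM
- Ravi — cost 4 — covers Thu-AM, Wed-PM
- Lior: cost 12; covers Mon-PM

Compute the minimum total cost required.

9

Choose Zane and Ravi: together they cover Mon-PM, Thu-AM, Wed-PM, Tue-AM — every shift.
Total cost: 5 + 4 = 9.
No cover costs less than 9.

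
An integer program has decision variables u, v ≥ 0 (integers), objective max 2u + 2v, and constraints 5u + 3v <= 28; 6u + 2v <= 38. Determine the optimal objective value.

18

(u,v)=(0,9): 5·0+3·9=27≤28, 6·0+2·9=18≤38, objective 18.
(u,v)=(0,8): 5·0+3·8=24≤28, 6·0+2·8=16≤38, objective 16.
No feasible integer point exceeds 18.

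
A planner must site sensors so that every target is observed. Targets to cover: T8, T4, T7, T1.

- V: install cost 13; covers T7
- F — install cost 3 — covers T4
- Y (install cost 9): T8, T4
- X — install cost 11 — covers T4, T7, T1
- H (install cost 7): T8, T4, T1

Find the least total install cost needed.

18

Choose X and H: together they cover T8, T4, T7, T1 — every target.
Total install cost: 11 + 7 = 18.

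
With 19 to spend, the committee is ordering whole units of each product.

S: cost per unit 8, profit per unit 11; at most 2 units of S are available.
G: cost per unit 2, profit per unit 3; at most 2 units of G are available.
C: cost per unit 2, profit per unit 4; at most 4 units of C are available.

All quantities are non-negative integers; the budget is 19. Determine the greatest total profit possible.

30

Take 1×S, 1×G, and 4×C: cost 18 ≤ 19, profit 1·11 + 1·3 + 4·4 = 30.
C has the best ratio (4/2) and is taken to its limit of 4; remaining capacity is filled optimally with the others.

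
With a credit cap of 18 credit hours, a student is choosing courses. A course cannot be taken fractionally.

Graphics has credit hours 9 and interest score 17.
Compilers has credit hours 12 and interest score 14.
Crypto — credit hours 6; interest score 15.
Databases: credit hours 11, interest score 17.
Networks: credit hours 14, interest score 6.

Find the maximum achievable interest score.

Allowing fractional choices, the relaxed optimum would be about 36.6, but courses are indivisible.
Crypto + Databases: credit hours 6 + 11 = 17 ≤ 18, interest score 15 + 17 = 32.
Compilers + Crypto: credit hours 12 + 6 = 18 ≤ 18, interest score 14 + 15 = 29.
Graphics + Crypto: credit hours 9 + 6 = 15 ≤ 18, interest score 17 + 15 = 32.
The maximum interest score is 32; one optimal choice is Graphics and Crypto.

32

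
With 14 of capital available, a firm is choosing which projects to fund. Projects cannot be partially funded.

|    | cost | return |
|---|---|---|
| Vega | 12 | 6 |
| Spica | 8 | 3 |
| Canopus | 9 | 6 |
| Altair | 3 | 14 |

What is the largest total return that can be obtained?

This is a 0-1 knapsack instance.
Allowing fractional choices, the relaxed optimum would be about 21.0, but projects are indivisible.
Spica + Altair: cost 8 + 3 = 11 ≤ 14, return 3 + 14 = 17.
Altair: cost 3 ≤ 14, return 14.
Canopus + Altair: cost 9 + 3 = 12 ≤ 14, return 6 + 14 = 20.
Best is Canopus and Altair with total return 20.

20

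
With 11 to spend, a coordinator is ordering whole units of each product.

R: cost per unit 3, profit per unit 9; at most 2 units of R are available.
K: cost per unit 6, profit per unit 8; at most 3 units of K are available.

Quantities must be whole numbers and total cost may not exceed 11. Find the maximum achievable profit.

18

2×R: cost 6 ≤ 11, profit 2·9 = 18.
1×R and 1×K: cost 9 ≤ 11, profit 1·9 + 1·8 = 17.
Best is 18.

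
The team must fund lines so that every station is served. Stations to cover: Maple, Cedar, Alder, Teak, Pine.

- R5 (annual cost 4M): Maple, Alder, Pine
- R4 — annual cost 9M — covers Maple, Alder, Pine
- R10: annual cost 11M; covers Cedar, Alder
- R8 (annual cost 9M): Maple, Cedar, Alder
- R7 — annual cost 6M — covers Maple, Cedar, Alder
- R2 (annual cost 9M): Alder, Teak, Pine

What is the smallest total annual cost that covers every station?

The greedy cost-per-new-station heuristic would pick R5, R7, and R2 for 19, but a cheaper cover exists.
Choose R7 and R2: together they cover Maple, Cedar, Alder, Teak, Pine — every station.
Total annual cost: 6 + 9 = 15.
No cover costs less than 15.

15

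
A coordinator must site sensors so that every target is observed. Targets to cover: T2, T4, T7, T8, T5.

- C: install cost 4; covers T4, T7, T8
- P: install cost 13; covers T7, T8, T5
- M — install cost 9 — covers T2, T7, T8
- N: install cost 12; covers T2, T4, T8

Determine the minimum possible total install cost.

25

This is an integer covering problem.
The greedy cost-per-new-target heuristic would pick C, M, and P for 26, but a cheaper cover exists.
Choose P and N: together they cover T2, T4, T7, T8, T5 — every target.
Total install cost: 13 + 12 = 25.
No cover costs less than 25.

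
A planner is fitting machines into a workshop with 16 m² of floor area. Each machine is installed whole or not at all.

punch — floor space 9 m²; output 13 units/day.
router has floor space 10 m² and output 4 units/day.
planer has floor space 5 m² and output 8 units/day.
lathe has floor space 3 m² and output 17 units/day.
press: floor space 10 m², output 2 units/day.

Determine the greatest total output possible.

30

Allowing fractional choices, the relaxed optimum would be about 36.6, but machines are indivisible.
punch + lathe: floor space 9 + 3 = 12 ≤ 16, output 13 + 17 = 30.
planer + lathe: floor space 5 + 3 = 8 ≤ 16, output 8 + 17 = 25.
Best is punch and lathe with total output 30.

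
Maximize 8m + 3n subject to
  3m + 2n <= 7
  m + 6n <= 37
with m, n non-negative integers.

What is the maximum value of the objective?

16

The continuous relaxation peaks at (2.33, 0) with value 18.67; rounding to a feasible lattice point costs some objective.
(m,n)=(2,0): 3·2+2·0=6≤7, 1·2+6·0=2≤37, objective 16.
(m,n)=(1,1): 3·1+2·1=5≤7, 1·1+6·1=7≤37, objective 11.
(m,n)=(1,0): 3·1+2·0=3≤7, 1·1+6·0=1≤37, objective 8.
The best lattice point is (2,0), giving 16.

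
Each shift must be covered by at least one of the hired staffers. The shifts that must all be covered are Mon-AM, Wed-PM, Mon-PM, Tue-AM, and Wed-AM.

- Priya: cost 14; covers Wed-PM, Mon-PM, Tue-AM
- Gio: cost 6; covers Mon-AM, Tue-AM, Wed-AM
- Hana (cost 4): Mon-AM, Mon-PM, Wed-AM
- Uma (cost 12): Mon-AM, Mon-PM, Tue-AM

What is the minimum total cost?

18

This is an integer covering problem.
The greedy cost-per-new-shift heuristic would pick Hana, Gio, and Priya for 24, but a cheaper cover exists.
Choose Priya and Hana: together they cover Mon-AM, Wed-PM, Mon-PM, Tue-AM, Wed-AM — every shift.
Total cost: 14 + 4 = 18.
No cover costs less than 18.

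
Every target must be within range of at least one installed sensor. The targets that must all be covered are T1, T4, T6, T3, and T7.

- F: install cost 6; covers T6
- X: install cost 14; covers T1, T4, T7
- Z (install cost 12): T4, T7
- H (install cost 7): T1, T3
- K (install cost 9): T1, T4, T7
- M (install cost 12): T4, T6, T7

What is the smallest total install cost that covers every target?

19

This is an integer covering problem.
The greedy cost-per-new-target heuristic would pick K, F, and H for 22, but a cheaper cover exists.
Choose H and M: together they cover T1, T4, T6, T3, T7 — every target.
Total install cost: 7 + 12 = 19.
No cover costs less than 19.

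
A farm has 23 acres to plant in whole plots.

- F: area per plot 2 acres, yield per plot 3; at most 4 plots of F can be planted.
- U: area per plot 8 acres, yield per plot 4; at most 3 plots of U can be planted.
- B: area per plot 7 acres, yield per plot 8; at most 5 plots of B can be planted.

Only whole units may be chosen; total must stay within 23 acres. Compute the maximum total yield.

Take 4×F and 2×B: area 22 ≤ 23, yield 4·3 + 2·8 = 28.
F has the best ratio (3/2) and is taken to its limit of 4; remaining capacity is filled optimally with the others.

28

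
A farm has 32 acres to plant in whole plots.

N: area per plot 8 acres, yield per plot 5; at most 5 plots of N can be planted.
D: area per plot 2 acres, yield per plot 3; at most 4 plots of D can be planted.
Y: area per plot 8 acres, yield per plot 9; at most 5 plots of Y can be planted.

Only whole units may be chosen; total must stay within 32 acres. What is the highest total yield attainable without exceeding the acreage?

D has the best ratio (3/2); taking only D gives at most 4×3 = 12 (stopped by the supply cap of 4).
Mixing does better — 4×D and 3×Y: area 32 ≤ 32, yield 4·3 + 3·9 = 39.

39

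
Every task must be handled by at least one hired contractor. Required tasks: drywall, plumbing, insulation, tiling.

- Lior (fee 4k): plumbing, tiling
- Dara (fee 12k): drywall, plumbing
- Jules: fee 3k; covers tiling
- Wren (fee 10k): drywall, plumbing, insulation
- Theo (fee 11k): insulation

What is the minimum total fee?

13

The greedy cost-per-new-task heuristic would pick Lior and Wren for 14, but a cheaper cover exists.
Choose Jules and Wren: together they cover drywall, plumbing, insulation, tiling — every task.
Total fee: 3 + 10 = 13.
No cover costs less than 13.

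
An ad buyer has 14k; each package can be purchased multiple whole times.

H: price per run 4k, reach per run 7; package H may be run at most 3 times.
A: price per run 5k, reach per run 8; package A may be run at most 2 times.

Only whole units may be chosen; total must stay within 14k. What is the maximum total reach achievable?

23

This is a bounded integer knapsack.
2×H and 1×A: price 13 ≤ 14, reach 2·7 + 1·8 = 22.
1×H and 2×A: price 14 ≤ 14, reach 1·7 + 2·8 = 23.
Best is 23.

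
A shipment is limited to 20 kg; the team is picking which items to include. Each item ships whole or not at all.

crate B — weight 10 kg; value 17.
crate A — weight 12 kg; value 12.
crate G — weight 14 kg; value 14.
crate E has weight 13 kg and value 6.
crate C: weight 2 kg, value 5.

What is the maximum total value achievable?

22

Allowing fractional choices, the relaxed optimum would be about 30.0, but items are indivisible.
crate G + crate C: weight 14 + 2 = 16 ≤ 20, value 14 + 5 = 19.
crate B + crate C: weight 10 + 2 = 12 ≤ 20, value 17 + 5 = 22.
crate B: weight 10 ≤ 20, value 17.
Best is crate B and crate C with total value 22.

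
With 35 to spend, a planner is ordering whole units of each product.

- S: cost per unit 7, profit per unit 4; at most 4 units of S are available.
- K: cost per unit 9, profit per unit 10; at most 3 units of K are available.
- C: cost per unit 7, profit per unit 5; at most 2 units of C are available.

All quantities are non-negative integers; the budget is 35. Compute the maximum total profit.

35

K has the best ratio (10/9); taking only K gives at most 3×10 = 30 (stopped by the cost limit).
Mixing does better — 3×K and 1×C: cost 34 ≤ 35, profit 3·10 + 1·5 = 35.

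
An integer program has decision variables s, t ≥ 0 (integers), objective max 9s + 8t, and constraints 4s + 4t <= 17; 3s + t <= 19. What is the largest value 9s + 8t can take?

36

(s,t)=(4,0): 4·4+4·0=16≤17, 3·4+1·0=12≤19, objective 36.
(s,t)=(3,1): 4·3+4·1=16≤17, 3·3+1·1=10≤19, objective 35.
(s,t)=(3,0): 4·3+4·0=12≤17, 3·3+1·0=9≤19, objective 27.
The best lattice point is (4,0), giving 36.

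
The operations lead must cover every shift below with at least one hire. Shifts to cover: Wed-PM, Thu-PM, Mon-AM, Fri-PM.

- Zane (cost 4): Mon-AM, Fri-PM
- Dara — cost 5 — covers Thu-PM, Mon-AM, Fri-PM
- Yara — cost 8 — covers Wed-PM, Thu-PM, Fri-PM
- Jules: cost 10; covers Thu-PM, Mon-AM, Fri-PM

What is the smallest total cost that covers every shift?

12

This is a weighted set-cover instance.
Choose Zane and Yara: together they cover Wed-PM, Thu-PM, Mon-AM, Fri-PM — every shift.
Total cost: 4 + 8 = 12.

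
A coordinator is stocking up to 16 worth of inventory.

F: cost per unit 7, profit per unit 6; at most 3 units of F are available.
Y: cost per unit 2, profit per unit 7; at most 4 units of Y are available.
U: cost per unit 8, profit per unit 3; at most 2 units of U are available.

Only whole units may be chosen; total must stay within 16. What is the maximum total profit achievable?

This is a bounded integer knapsack.
Take 1×F and 4×Y: cost 15 ≤ 16, profit 1·6 + 4·7 = 34.
Y has the best ratio (7/2) and is taken to its limit of 4; remaining capacity is filled optimally with the others.

34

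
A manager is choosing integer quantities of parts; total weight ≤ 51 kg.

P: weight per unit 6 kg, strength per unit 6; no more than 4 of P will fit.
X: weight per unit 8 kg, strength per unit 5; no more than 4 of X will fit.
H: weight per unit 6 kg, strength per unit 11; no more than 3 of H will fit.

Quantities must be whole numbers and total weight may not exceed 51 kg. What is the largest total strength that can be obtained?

62

This is a bounded integer knapsack.
H has the best ratio (11/6); taking only H gives at most 3×11 = 33 (stopped by the supply cap of 3).
Mixing does better — 4×P, 1×X, and 3×H: weight 50 ≤ 51, strength 4·6 + 1·5 + 3·11 = 62.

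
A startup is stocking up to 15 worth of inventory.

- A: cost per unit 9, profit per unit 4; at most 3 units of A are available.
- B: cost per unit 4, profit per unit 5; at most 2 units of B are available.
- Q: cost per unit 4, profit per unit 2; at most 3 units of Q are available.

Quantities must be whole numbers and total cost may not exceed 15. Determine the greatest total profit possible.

This is a bounded integer knapsack.
2×B: cost 8 ≤ 15, profit 2·5 = 10.
2×B and 1×Q: cost 12 ≤ 15, profit 2·5 + 1·2 = 12.
Best is 12.

12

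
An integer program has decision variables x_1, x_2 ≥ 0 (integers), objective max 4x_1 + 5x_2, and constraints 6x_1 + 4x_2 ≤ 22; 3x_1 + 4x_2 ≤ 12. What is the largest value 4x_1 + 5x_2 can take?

(x_1,x_2)=(0,3): 6·0+4·3=12≤22, 3·0+4·3=12≤12, objective 15.
(x_1,x_2)=(1,2): 6·1+4·2=14≤22, 3·1+4·2=11≤12, objective 14.
The best lattice point is (0,3), giving 15.

15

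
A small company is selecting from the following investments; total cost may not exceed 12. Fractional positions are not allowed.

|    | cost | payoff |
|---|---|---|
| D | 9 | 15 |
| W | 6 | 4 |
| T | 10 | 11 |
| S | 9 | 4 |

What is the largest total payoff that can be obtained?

15

Allowing fractional choices, the relaxed optimum would be about 18.3, but investments are indivisible.
T: cost 10 ≤ 12, payoff 11.
D: cost 9 ≤ 12, payoff 15.
Best is D with total payoff 15.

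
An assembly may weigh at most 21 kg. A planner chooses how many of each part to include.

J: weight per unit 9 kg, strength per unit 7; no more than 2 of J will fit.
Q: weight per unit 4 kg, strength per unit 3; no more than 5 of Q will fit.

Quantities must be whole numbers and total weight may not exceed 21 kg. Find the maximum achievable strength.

1×J and 3×Q: weight 21 ≤ 21, strength 1·7 + 3·3 = 16.
5×Q: weight 20 ≤ 21, strength 5·3 = 15.
Best is 16.

16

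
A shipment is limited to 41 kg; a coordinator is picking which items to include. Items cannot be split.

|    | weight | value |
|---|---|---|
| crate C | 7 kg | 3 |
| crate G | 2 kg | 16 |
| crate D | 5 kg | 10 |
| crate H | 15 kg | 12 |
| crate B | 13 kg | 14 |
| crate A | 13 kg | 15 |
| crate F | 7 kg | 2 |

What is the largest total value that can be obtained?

58

crate G + crate D + crate B + crate A + crate F: weight 2 + 5 + 13 + 13 + 7 = 40 ≤ 41, value 16 + 10 + 14 + 15 + 2 = 57.
crate C + crate G + crate D + crate B + crate A: weight 7 + 2 + 5 + 13 + 13 = 40 ≤ 41, value 3 + 16 + 10 + 14 + 15 = 58.
Best is crate C, crate G, crate D, crate B, and crate A with total value 58.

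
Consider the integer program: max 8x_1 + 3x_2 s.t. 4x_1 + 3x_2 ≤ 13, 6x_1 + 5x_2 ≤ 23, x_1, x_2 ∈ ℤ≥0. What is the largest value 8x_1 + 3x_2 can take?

The continuous relaxation peaks at (3.25, 0) with value 26.00; rounding to a feasible lattice point costs some objective.
(x_1,x_2)=(3,0): 4·3+3·0=12≤13, 6·3+5·0=18≤23, objective 24.
(x_1,x_2)=(2,1): 4·2+3·1=11≤13, 6·2+5·1=17≤23, objective 19.
(x_1,x_2)=(2,0): 4·2+3·0=8≤13, 6·2+5·0=12≤23, objective 16.
The best lattice point is (3,0), giving 24.

24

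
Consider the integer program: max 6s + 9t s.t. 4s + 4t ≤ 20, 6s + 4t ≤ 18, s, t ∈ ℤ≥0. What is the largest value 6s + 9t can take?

36

The continuous relaxation peaks at (0, 4.5) with value 40.50; rounding to a feasible lattice point costs some objective.
(s,t)=(0,4): 4·0+4·4=16≤20, 6·0+4·4=16≤18, objective 36.
(s,t)=(1,3): 4·1+4·3=16≤20, 6·1+4·3=18≤18, objective 33.
No feasible integer point exceeds 36.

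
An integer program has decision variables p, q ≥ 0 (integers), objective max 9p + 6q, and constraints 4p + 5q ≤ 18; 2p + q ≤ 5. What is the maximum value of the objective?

24

Relaxing integrality, the LP optimum is 26.50 at (p,q) = (1.17, 2.67), which is not an integer point.
(p,q)=(2,1) is feasible, giving 24.
(p,q)=(1,2) is feasible, giving 21.
The best lattice point is (2,1), giving 24.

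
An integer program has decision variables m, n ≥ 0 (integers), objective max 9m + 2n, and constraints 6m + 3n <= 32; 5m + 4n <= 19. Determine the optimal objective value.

29

(m,n)=(3,1): 6·3+3·1=21≤32, 5·3+4·1=19≤19, objective 29.
(m,n)=(3,0): 6·3+3·0=18≤32, 5·3+4·0=15≤19, objective 27.
(m,n)=(2,2): 6·2+3·2=18≤32, 5·2+4·2=18≤19, objective 22.
No feasible integer point exceeds 29.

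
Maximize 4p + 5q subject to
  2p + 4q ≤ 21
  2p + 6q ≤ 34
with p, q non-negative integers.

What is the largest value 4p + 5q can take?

(p,q)=(10,0) is feasible, giving 40.
(p,q)=(9,0) is feasible, giving 36.
The best lattice point is (10,0), giving 40.

40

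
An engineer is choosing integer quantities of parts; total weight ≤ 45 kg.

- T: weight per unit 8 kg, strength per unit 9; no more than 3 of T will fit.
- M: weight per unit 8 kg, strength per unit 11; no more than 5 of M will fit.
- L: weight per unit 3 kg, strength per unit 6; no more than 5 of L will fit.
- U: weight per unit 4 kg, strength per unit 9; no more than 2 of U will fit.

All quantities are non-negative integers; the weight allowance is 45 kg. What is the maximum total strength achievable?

75

1×T, 2×M, 4×L, and 2×U: weight 44 ≤ 45, strength 1·9 + 2·11 + 4·6 + 2·9 = 73.
3×M, 4×L, and 2×U: weight 44 ≤ 45, strength 3·11 + 4·6 + 2·9 = 75.
Best is 75.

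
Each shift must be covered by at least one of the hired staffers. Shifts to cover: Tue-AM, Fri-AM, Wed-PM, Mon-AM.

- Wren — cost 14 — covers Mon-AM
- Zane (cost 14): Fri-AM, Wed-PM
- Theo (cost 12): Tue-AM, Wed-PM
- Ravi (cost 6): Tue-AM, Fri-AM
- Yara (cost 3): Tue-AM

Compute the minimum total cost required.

The greedy cost-per-new-shift heuristic would pick Ravi, Theo, and Wren for 32, but a cheaper cover exists.
Choose Wren, Zane, and Yara: together they cover Tue-AM, Fri-AM, Wed-PM, Mon-AM — every shift.
Total cost: 14 + 14 + 3 = 31.
No cover costs less than 31.

31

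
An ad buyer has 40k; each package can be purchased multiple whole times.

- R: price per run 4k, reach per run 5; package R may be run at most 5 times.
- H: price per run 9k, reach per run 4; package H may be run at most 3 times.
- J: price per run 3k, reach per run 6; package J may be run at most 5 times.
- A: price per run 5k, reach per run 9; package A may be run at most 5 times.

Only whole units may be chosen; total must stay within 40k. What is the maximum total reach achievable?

75

This is a bounded integer knapsack.
5×J and 5×A: price 40 ≤ 40, reach 5·6 + 5·9 = 75.
1×R, 5×J, and 4×A: price 39 ≤ 40, reach 1·5 + 5·6 + 4·9 = 71.
Best is 75.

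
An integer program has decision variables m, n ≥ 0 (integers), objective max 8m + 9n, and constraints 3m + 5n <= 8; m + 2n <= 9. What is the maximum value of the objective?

17

(m,n)=(1,1) is feasible, giving 17.
(m,n)=(2,0) is feasible, giving 16.
(m,n)=(0,1) is feasible, giving 9.
(m,n)=(1,0) is feasible, giving 8.
Maximum is 17 at (m,n)=(1,1).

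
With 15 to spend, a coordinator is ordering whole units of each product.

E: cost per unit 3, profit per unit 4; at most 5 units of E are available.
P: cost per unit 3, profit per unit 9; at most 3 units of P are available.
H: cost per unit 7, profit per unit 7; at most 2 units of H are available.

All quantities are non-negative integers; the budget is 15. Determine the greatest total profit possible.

35

Take 2×E and 3×P: cost 15 ≤ 15, profit 2·4 + 3·9 = 35.
P has the best ratio (9/3) and is taken to its limit of 3; remaining capacity is filled optimally with the others.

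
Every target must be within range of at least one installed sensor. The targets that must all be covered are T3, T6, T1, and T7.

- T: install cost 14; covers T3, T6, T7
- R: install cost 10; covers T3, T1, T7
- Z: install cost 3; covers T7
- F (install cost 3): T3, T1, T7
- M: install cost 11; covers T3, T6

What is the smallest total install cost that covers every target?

14

Choose F and M: together they cover T3, T6, T1, T7 — every target.
Total install cost: 3 + 11 = 14.
No cover costs less than 14.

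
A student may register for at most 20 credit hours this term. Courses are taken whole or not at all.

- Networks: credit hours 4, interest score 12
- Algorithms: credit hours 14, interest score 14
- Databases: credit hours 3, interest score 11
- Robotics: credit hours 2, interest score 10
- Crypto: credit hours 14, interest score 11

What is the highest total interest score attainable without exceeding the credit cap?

36

Allowing fractional choices, the relaxed optimum would be about 44.0, but courses are indivisible.
Networks + Databases + Robotics: credit hours 4 + 3 + 2 = 9 ≤ 20, interest score 12 + 11 + 10 = 33.
Networks + Algorithms + Robotics: credit hours 4 + 14 + 2 = 20 ≤ 20, interest score 12 + 14 + 10 = 36.
Algorithms + Databases + Robotics: credit hours 14 + 3 + 2 = 19 ≤ 20, interest score 14 + 11 + 10 = 35.
Best is Networks, Algorithms, and Robotics with total interest score 36.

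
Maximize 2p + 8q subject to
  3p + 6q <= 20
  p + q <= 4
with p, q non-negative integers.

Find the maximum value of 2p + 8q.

(p,q)=(0,3): 3·0+6·3=18≤20, 1·0+1·3=3≤4, objective 24.
(p,q)=(1,2): 3·1+6·2=15≤20, 1·1+1·2=3≤4, objective 18.
(p,q)=(0,2): 3·0+6·2=12≤20, 1·0+1·2=2≤4, objective 16.
Maximum is 24 at (p,q)=(0,3).

24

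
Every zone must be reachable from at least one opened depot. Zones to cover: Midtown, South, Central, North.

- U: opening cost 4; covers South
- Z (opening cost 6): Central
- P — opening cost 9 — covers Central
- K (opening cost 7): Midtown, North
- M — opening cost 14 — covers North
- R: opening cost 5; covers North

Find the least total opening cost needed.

17

This is a weighted set-cover instance.
Choose U, Z, and K: together they cover Midtown, South, Central, North — every zone.
Total opening cost: 4 + 6 + 7 = 17.
No cover costs less than 17.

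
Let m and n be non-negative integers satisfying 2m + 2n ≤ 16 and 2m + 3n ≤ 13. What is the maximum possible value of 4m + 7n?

29

(m,n)=(2,3): 2·2+2·3=10≤16, 2·2+3·3=13≤13, objective 29.
(m,n)=(0,4): 2·0+2·4=8≤16, 2·0+3·4=12≤13, objective 28.
No feasible integer point exceeds 29.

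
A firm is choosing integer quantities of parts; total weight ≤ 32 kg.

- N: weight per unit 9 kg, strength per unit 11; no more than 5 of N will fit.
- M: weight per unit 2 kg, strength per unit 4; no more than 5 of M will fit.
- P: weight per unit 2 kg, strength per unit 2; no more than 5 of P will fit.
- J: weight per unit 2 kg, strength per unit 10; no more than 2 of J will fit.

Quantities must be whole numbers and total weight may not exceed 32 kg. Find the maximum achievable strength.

62

This is a bounded integer knapsack.
2×N, 5×M, and 2×J: weight 32 ≤ 32, strength 2·11 + 5·4 + 2·10 = 62.
2×N, 4×M, 1×P, and 2×J: weight 32 ≤ 32, strength 2·11 + 4·4 + 1·2 + 2·10 = 60.
Best is 62.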